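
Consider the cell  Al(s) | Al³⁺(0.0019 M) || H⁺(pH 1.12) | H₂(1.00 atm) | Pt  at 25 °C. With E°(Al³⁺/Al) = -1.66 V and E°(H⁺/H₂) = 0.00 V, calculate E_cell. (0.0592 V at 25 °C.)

1.65 V

The hydrogen couple is the cathode, so E°_cell = 1.66 V; n = 6.
[H⁺] = 10^(−1.12) = 0.076 M, and Q = [Al³⁺]^2·P(H₂)^3 / [H⁺]^6 = 18.9.
E = E° − (0.0592/6) log Q = 1.66 − (0.0592/6)(1.278) = 1.647 V.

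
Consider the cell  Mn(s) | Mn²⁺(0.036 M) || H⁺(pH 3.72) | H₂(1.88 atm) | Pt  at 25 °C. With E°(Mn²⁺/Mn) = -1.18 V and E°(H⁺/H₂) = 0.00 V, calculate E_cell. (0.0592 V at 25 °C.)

0.99 V

The hydrogen couple is the cathode, so E°_cell = 1.18 V; n = 2.
[H⁺] = 10^(−3.72) = 1.9 × 10^-4 M, and Q = [Mn²⁺]·P(H₂) / [H⁺]^2 = 1.86 × 10^6.
E = E° − (0.0592/2) log Q = 1.18 − (0.0592/2)(6.270) = 0.994 V.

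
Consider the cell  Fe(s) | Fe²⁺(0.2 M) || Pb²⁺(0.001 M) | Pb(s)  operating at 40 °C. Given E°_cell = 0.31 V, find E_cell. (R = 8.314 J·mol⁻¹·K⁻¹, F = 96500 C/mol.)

0.239 V

Balancing electrons gives n = 2; the reaction quotient is Q = [Fe²⁺]/[Pb²⁺] = 200.
E = E° − (RT/nF) ln Q = 0.31 − (8.314×313)/(2×96500) × (5.298) = 0.310 − 0.071 = 0.239 V.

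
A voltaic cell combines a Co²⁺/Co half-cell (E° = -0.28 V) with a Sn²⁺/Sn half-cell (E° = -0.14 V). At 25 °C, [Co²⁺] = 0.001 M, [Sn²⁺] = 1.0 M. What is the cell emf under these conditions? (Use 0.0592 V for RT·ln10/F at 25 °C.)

0.229 V

The Sn²⁺/Sn couple has the higher reduction potential and acts as the cathode, so E°_cell = -0.14 − (-0.28) = 0.14 V.
Balancing electrons gives n = 2; the reaction quotient is Q = [Co²⁺]/[Sn²⁺] = 0.00100.
At 25 °C, E = E° − (0.0592/n) log Q = 0.14 − (0.0592/2)(-3.000) = 0.140 + 0.089 = 0.229 V.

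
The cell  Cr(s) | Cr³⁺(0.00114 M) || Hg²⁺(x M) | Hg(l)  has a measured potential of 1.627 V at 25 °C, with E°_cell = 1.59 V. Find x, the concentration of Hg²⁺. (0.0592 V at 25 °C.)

From the Nernst equation, log Q = n(E° − E)/0.0592 = 6(1.59 − 1.627)/0.0592 = -3.750, so Q = 1.78 × 10^-4.
With Q = [Cr³⁺]^2/[Hg²⁺]^3 and the known concentrations, [Hg²⁺]^3 in the denominator gives [Hg²⁺] = 0.19 M.

0.19 M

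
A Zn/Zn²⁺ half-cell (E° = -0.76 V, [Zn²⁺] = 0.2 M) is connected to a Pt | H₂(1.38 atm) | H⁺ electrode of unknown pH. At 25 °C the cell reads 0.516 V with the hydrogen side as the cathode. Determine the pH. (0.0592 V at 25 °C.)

E°_cell = 0.76 V and n = 2.
log Q = n(E° − E)/0.0592 = 2×(0.76 − 0.516)/0.0592 = 8.243.
With Q = [Zn²⁺]·P(H₂) / [H⁺]^2, solving for [H⁺] gives log[H⁺] = -4.401, so pH = 4.40.

pH = 4.40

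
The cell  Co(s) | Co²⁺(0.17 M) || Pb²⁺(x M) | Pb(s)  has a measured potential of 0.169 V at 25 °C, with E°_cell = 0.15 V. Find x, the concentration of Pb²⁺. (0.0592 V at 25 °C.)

0.75 M

From the Nernst equation, log Q = n(E° − E)/0.0592 = 2(0.15 − 0.169)/0.0592 = -0.642, so Q = 0.228.
With Q = [Co²⁺]/[Pb²⁺] and the known concentrations, [Pb²⁺] in the denominator gives [Pb²⁺] = 0.75 M.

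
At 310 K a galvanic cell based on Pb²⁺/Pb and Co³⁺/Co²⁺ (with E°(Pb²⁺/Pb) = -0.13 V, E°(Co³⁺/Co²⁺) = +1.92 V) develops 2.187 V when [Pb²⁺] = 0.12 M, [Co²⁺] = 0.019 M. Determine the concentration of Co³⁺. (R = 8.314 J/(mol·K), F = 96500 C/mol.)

From the Nernst equation, ln Q = nF(E° − E)/RT = 2×96500×(2.05 − 2.187)/(8.314×310) = -10.259, so Q = 3.5 × 10^-5.
With Q = [Pb²⁺]·[Co²⁺]^2/[Co³⁺]^2 and the known concentrations, [Co³⁺]^2 in the denominator gives [Co³⁺] = 1.1 M.

1.1 M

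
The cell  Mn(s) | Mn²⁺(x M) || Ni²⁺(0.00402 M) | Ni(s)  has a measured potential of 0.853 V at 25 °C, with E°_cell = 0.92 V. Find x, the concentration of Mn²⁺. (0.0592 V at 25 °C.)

0.74 M

From the Nernst equation, log Q = n(E° − E)/0.0592 = 2(0.92 − 0.853)/0.0592 = 2.264, so Q = 183.
With Q = [Mn²⁺]/[Ni²⁺] and the known concentrations, [Mn²⁺] in the numerator gives [Mn²⁺] = 0.74 M.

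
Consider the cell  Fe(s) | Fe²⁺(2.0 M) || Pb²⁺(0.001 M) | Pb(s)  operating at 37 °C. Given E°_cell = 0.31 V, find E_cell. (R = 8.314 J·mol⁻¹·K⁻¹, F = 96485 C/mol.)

0.208 V

Balancing electrons gives n = 2; the reaction quotient is Q = [Fe²⁺]/[Pb²⁺] = 2000.
E = E° − (RT/nF) ln Q = 0.31 − (8.314×310)/(2×96485) × (7.601) = 0.310 − 0.102 = 0.208 V.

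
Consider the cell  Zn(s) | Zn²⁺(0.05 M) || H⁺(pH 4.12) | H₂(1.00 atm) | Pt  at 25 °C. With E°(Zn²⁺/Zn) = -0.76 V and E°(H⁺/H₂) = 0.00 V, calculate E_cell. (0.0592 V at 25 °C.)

The hydrogen couple is the cathode, so E°_cell = 0.76 V; n = 2.
[H⁺] = 10^(−4.12) = 7.6 × 10^-5 M, and Q = [Zn²⁺]·P(H₂) / [H⁺]^2 = 8.69 × 10^6.
E = E° − (0.0592/2) log Q = 0.76 − (0.0592/2)(6.939) = 0.555 V.

0.55 V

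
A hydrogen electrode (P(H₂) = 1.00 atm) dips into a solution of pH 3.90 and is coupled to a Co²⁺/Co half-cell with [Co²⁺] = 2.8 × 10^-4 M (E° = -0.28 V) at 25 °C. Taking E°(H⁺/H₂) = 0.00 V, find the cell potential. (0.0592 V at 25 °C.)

The hydrogen couple is the cathode, so E°_cell = 0.28 V; n = 2.
[H⁺] = 10^(−3.90) = 1.3 × 10^-4 M, and Q = [Co²⁺]·P(H₂) / [H⁺]^2 = 1.77 × 10^4.
E = E° − (0.0592/2) log Q = 0.28 − (0.0592/2)(4.247) = 0.154 V.

0.15 V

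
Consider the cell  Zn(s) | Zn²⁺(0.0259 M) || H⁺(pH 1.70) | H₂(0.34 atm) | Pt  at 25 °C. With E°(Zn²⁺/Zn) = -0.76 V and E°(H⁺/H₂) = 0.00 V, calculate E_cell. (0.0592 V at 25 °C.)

The hydrogen couple is the cathode, so E°_cell = 0.76 V; n = 2.
[H⁺] = 10^(−1.70) = 0.020 M, and Q = [Zn²⁺]·P(H₂) / [H⁺]^2 = 22.1.
E = E° − (0.0592/2) log Q = 0.76 − (0.0592/2)(1.345) = 0.720 V.

0.72 V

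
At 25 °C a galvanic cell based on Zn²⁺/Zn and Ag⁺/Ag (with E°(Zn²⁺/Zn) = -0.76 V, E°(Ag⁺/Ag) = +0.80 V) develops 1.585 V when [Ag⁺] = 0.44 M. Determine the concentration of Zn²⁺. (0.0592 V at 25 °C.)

From the Nernst equation, log Q = n(E° − E)/0.0592 = 2(1.56 − 1.585)/0.0592 = -0.845, so Q = 0.143.
With Q = [Zn²⁺]/[Ag⁺]^2 and the known concentrations, [Zn²⁺] in the numerator gives [Zn²⁺] = 0.028 M.

0.028 M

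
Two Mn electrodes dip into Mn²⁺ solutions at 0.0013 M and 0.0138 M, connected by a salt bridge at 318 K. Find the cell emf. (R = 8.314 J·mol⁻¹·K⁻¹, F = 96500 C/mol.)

Both half-cells are Mn²⁺/Mn, so E°_cell = 0. The concentrated side is the cathode; the cell reaction moves Mn²⁺ from high to low concentration with n = 2.
Q = [Mn²⁺]_dilute/[Mn²⁺]_conc = 0.0013/0.0138 = 0.0942.
E = 0 − (RT/nF) ln Q = −((8.314×318)/(2×96500))(-2.362) = 0.0324 V.

0.032 V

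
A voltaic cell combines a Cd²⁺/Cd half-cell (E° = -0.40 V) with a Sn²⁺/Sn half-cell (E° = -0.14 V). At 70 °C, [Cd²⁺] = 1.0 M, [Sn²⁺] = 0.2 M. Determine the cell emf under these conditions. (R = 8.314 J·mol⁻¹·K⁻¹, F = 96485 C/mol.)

0.236 V

The Sn²⁺/Sn couple has the higher reduction potential and acts as the cathode, so E°_cell = -0.14 − (-0.40) = 0.26 V.
Balancing electrons gives n = 2; the reaction quotient is Q = [Cd²⁺]/[Sn²⁺] = 5.00.
E = E° − (RT/nF) ln Q = 0.26 − (8.314×343)/(2×96485) × (1.609) = 0.260 − 0.024 = 0.236 V.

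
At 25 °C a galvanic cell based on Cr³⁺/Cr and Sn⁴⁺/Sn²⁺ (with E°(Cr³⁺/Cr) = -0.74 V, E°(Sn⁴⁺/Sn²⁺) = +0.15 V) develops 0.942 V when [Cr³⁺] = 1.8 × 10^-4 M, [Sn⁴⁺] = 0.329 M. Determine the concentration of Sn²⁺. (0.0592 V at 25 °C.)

From the Nernst equation, log Q = n(E° − E)/0.0592 = 6(0.89 − 0.942)/0.0592 = -5.270, so Q = 5.37 × 10^-6.
With Q = [Cr³⁺]^2·[Sn²⁺]^3/[Sn⁴⁺]^3 and the known concentrations, [Sn²⁺]^3 in the numerator gives [Sn²⁺] = 1.8 M.

1.8 M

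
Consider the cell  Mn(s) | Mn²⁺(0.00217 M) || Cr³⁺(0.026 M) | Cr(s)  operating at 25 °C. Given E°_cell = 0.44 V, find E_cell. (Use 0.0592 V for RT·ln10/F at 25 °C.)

0.488 V

Balancing electrons gives n = 6; the reaction quotient is Q = [Mn²⁺]^3/[Cr³⁺]^2 = 1.51 × 10^-5.
At 25 °C, E = E° − (0.0592/n) log Q = 0.44 − (0.0592/6)(-4.821) = 0.440 + 0.048 = 0.488 V.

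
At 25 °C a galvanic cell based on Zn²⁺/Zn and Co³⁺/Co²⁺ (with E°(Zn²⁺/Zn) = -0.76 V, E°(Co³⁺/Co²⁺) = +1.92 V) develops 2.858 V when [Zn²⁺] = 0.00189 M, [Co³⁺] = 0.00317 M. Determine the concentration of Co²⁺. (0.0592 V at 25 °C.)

From the Nernst equation, log Q = n(E° − E)/0.0592 = 2(2.68 − 2.858)/0.0592 = -6.014, so Q = 9.69 × 10^-7.
With Q = [Zn²⁺]·[Co²⁺]^2/[Co³⁺]^2 and the known concentrations, [Co²⁺]^2 in the numerator gives [Co²⁺] = 7.2 × 10^-5 M.

7.2 × 10^-5 M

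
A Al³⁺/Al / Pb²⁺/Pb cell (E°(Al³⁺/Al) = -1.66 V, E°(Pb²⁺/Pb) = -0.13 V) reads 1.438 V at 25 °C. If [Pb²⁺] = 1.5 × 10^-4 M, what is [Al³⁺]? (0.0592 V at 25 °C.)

0.084 M

From the Nernst equation, log Q = n(E° − E)/0.0592 = 6(1.53 − 1.438)/0.0592 = 9.324, so Q = 2.11 × 10^9.
With Q = [Al³⁺]^2/[Pb²⁺]^3 and the known concentrations, [Al³⁺]^2 in the numerator gives [Al³⁺] = 0.084 M.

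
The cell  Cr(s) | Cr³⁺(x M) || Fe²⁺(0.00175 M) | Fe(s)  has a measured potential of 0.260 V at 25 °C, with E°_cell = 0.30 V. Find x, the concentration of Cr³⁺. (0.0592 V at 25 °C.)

0.0078 M

From the Nernst equation, log Q = n(E° − E)/0.0592 = 6(0.30 − 0.260)/0.0592 = 4.054, so Q = 1.13 × 10^4.
With Q = [Cr³⁺]^2/[Fe²⁺]^3 and the known concentrations, [Cr³⁺]^2 in the numerator gives [Cr³⁺] = 0.0078 M.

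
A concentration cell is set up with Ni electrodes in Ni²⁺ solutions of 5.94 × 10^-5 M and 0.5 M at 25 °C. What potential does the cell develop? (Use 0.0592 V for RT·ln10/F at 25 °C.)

0.12 V

Both half-cells are Ni²⁺/Ni, so E°_cell = 0. The concentrated side is the cathode; the cell reaction moves Ni²⁺ from high to low concentration with n = 2.
Q = [Ni²⁺]_dilute/[Ni²⁺]_conc = 5.94 × 10^-5/0.5 = 1.19 × 10^-4.
E = 0 − (0.0592/2) log Q = −(0.0592/2)(-3.925) = 0.1162 V.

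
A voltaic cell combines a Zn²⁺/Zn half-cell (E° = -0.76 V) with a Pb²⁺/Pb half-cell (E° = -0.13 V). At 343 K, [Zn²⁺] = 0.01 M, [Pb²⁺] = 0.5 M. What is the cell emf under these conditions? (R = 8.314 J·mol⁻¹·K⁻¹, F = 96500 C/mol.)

0.688 V

The Pb²⁺/Pb couple has the higher reduction potential and acts as the cathode, so E°_cell = -0.13 − (-0.76) = 0.63 V.
Balancing electrons gives n = 2; the reaction quotient is Q = [Zn²⁺]/[Pb²⁺] = 0.0200.
E = E° − (RT/nF) ln Q = 0.63 − (8.314×343)/(2×96500) × (-3.912) = 0.630 + 0.058 = 0.688 V.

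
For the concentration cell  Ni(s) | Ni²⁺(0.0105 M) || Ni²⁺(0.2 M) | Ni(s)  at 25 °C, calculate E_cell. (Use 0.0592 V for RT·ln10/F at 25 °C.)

Both half-cells are Ni²⁺/Ni, so E°_cell = 0. The concentrated side is the cathode; the cell reaction moves Ni²⁺ from high to low concentration with n = 2.
Q = [Ni²⁺]_dilute/[Ni²⁺]_conc = 0.0105/0.2 = 0.0525.
E = 0 − (0.0592/2) log Q = −(0.0592/2)(-1.280) = 0.0379 V.

0.038 V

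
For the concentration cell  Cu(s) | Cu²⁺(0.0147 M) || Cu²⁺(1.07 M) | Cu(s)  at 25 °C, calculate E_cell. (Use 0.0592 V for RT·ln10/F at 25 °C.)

0.055 V

Both half-cells are Cu²⁺/Cu, so E°_cell = 0. The concentrated side is the cathode; the cell reaction moves Cu²⁺ from high to low concentration with n = 2.
Q = [Cu²⁺]_dilute/[Cu²⁺]_conc = 0.0147/1.07 = 0.0137.
E = 0 − (0.0592/2) log Q = −(0.0592/2)(-1.862) = 0.0551 V.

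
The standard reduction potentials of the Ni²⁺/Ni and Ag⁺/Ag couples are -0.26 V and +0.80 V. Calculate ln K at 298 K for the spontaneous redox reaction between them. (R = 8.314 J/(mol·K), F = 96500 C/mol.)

E°_cell = +0.80 − (-0.26) = 1.06 V, with n = 2 electrons transferred.
At equilibrium E = 0, so the Nernst equation gives ln K = nFE°/RT = (2)(96500)(1.06)/((8.314)(298)) = 82.57.

ln K = 82.6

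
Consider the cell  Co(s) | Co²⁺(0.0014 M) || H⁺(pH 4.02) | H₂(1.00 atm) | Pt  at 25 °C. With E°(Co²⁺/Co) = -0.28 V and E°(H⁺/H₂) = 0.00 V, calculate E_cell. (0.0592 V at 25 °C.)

0.13 V

The hydrogen couple is the cathode, so E°_cell = 0.28 V; n = 2.
[H⁺] = 10^(−4.02) = 9.5 × 10^-5 M, and Q = [Co²⁺]·P(H₂) / [H⁺]^2 = 1.54 × 10^5.
E = E° − (0.0592/2) log Q = 0.28 − (0.0592/2)(5.186) = 0.126 V.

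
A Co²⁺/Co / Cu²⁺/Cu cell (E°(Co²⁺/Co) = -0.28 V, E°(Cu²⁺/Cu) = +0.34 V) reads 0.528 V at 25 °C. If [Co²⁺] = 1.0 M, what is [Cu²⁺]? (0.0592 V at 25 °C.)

From the Nernst equation, log Q = n(E° − E)/0.0592 = 2(0.62 − 0.528)/0.0592 = 3.108, so Q = 1280.
With Q = [Co²⁺]/[Cu²⁺] and the known concentrations, [Cu²⁺] in the denominator gives [Cu²⁺] = 7.8 × 10^-4 M.

7.8 × 10^-4 M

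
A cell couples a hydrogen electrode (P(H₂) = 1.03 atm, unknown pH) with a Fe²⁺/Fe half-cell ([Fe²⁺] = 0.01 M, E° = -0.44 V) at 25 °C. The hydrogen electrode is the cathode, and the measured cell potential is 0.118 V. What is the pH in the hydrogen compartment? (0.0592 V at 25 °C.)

pH = 6.43

E°_cell = 0.44 V and n = 2.
log Q = n(E° − E)/0.0592 = 2×(0.44 − 0.118)/0.0592 = 10.878.
With Q = [Fe²⁺]·P(H₂) / [H⁺]^2, solving for [H⁺] gives log[H⁺] = -6.433, so pH = 6.43.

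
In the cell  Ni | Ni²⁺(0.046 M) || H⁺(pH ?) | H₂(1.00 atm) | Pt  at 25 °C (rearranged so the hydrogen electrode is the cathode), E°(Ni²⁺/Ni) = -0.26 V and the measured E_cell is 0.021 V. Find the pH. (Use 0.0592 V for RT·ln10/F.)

pH = 4.71

E°_cell = 0.26 V and n = 2.
log Q = n(E° − E)/0.0592 = 2×(0.26 − 0.021)/0.0592 = 8.074.
With Q = [Ni²⁺]·P(H₂) / [H⁺]^2, solving for [H⁺] gives log[H⁺] = -4.706, so pH = 4.71.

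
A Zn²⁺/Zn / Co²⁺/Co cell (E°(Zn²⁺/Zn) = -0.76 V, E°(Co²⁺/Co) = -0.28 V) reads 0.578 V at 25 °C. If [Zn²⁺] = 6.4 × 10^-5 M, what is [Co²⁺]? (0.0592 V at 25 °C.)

From the Nernst equation, log Q = n(E° − E)/0.0592 = 2(0.48 − 0.578)/0.0592 = -3.311, so Q = 4.89 × 10^-4.
With Q = [Zn²⁺]/[Co²⁺] and the known concentrations, [Co²⁺] in the denominator gives [Co²⁺] = 0.13 M.

0.13 M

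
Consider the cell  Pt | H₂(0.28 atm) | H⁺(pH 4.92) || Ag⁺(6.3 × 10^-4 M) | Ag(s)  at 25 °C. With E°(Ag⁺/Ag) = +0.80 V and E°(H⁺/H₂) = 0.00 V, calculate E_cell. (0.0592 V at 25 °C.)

The Ag⁺/Ag couple is the cathode, so E°_cell = 0.80 V; n = 2.
[H⁺] = 10^(−4.92) = 1.2 × 10^-5 M, and Q = [H⁺]^2 / ([Ag⁺]^2·P(H₂)) = 0.00130.
E = E° − (0.0592/2) log Q = 0.80 − (0.0592/2)(-2.886) = 0.885 V.

0.89 V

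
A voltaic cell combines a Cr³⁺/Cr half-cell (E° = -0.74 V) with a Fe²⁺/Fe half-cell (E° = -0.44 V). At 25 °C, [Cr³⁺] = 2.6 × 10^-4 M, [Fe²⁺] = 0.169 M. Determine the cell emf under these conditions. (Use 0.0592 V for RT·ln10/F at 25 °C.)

0.348 V

The Fe²⁺/Fe couple has the higher reduction potential and acts as the cathode, so E°_cell = -0.44 − (-0.74) = 0.30 V.
Balancing electrons gives n = 6; the reaction quotient is Q = [Cr³⁺]^2/[Fe²⁺]^3 = 1.4 × 10^-5.
At 25 °C, E = E° − (0.0592/n) log Q = 0.30 − (0.0592/6)(-4.854) = 0.300 + 0.048 = 0.348 V.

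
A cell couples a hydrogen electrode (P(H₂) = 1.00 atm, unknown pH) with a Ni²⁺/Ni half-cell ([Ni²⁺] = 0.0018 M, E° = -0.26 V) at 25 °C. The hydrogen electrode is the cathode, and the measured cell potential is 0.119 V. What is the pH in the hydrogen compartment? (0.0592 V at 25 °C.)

pH = 3.75

E°_cell = 0.26 V and n = 2.
log Q = n(E° − E)/0.0592 = 2×(0.26 − 0.119)/0.0592 = 4.764.
With Q = [Ni²⁺]·P(H₂) / [H⁺]^2, solving for [H⁺] gives log[H⁺] = -3.754, so pH = 3.75.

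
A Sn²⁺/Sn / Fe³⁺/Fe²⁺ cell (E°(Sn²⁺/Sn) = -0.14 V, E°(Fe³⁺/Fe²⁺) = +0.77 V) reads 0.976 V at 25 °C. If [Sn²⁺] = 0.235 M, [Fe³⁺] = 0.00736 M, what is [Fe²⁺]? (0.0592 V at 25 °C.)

From the Nernst equation, log Q = n(E° − E)/0.0592 = 2(0.91 − 0.976)/0.0592 = -2.230, so Q = 0.00589.
With Q = [Sn²⁺]·[Fe²⁺]^2/[Fe³⁺]^2 and the known concentrations, [Fe²⁺]^2 in the numerator gives [Fe²⁺] = 0.0012 M.

0.0012 M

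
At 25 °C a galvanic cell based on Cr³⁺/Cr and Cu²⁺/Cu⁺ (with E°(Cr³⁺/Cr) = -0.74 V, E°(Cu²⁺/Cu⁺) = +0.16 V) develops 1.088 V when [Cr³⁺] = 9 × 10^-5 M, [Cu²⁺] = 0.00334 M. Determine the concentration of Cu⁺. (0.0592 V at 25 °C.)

5 × 10^-5 M

From the Nernst equation, log Q = n(E° − E)/0.0592 = 3(0.90 − 1.088)/0.0592 = -9.527, so Q = 2.97 × 10^-10.
With Q = [Cr³⁺]·[Cu⁺]^3/[Cu²⁺]^3 and the known concentrations, [Cu⁺]^3 in the numerator gives [Cu⁺] = 5 × 10^-5 M.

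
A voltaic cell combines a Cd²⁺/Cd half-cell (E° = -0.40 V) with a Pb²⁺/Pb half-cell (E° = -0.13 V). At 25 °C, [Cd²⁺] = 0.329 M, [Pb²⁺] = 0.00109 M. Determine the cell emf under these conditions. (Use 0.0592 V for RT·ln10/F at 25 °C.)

The Pb²⁺/Pb couple has the higher reduction potential and acts as the cathode, so E°_cell = -0.13 − (-0.40) = 0.27 V.
Balancing electrons gives n = 2; the reaction quotient is Q = [Cd²⁺]/[Pb²⁺] = 302.
At 25 °C, E = E° − (0.0592/n) log Q = 0.27 − (0.0592/2)(2.480) = 0.270 − 0.073 = 0.197 V.

0.197 V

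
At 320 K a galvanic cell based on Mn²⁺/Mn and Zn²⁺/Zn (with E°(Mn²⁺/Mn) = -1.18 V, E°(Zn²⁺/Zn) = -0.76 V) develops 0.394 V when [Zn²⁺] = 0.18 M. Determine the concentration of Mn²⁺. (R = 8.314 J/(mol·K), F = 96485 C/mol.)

From the Nernst equation, ln Q = nF(E° − E)/RT = 2×96485×(0.42 − 0.394)/(8.314×320) = 1.886, so Q = 6.59.
With Q = [Mn²⁺]/[Zn²⁺] and the known concentrations, [Mn²⁺] in the numerator gives [Mn²⁺] = 1.2 M.

1.2 M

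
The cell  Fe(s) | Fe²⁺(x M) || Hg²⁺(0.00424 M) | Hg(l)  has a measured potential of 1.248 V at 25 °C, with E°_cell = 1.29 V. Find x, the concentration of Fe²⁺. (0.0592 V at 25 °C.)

From the Nernst equation, log Q = n(E° − E)/0.0592 = 2(1.29 − 1.248)/0.0592 = 1.419, so Q = 26.2.
With Q = [Fe²⁺]/[Hg²⁺] and the known concentrations, [Fe²⁺] in the numerator gives [Fe²⁺] = 0.11 M.

0.11 M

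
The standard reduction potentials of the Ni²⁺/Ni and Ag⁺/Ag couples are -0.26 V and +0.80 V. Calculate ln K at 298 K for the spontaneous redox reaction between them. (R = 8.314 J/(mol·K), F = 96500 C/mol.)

E°_cell = +0.80 − (-0.26) = 1.06 V, with n = 2 electrons transferred.
At equilibrium E = 0, so the Nernst equation gives ln K = nFE°/RT = (2)(96500)(1.06)/((8.314)(298)) = 82.57.

ln K = 82.6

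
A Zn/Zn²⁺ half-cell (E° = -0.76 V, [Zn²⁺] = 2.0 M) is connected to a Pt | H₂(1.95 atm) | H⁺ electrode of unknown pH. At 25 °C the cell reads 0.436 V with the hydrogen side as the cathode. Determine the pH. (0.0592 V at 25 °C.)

pH = 5.18

E°_cell = 0.76 V and n = 2.
log Q = n(E° − E)/0.0592 = 2×(0.76 − 0.436)/0.0592 = 10.946.
With Q = [Zn²⁺]·P(H₂) / [H⁺]^2, solving for [H⁺] gives log[H⁺] = -5.177, so pH = 5.18.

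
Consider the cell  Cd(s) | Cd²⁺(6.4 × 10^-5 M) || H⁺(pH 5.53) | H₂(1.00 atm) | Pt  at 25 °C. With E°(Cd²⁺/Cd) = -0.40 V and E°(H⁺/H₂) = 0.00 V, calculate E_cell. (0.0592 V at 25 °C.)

The hydrogen couple is the cathode, so E°_cell = 0.40 V; n = 2.
[H⁺] = 10^(−5.53) = 3 × 10^-6 M, and Q = [Cd²⁺]·P(H₂) / [H⁺]^2 = 7.35 × 10^6.
E = E° − (0.0592/2) log Q = 0.40 − (0.0592/2)(6.866) = 0.197 V.

0.20 V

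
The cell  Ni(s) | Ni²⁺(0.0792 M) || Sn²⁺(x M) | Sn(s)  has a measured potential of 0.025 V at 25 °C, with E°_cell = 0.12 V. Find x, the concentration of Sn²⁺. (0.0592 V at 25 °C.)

From the Nernst equation, log Q = n(E° − E)/0.0592 = 2(0.12 − 0.025)/0.0592 = 3.209, so Q = 1620.
With Q = [Ni²⁺]/[Sn²⁺] and the known concentrations, [Sn²⁺] in the denominator gives [Sn²⁺] = 4.9 × 10^-5 M.

4.9 × 10^-5 M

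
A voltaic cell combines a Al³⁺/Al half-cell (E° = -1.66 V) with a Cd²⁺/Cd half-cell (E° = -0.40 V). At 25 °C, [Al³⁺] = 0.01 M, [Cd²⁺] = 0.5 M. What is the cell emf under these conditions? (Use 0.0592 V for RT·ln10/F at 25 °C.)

1.29 V

The Cd²⁺/Cd couple has the higher reduction potential and acts as the cathode, so E°_cell = -0.40 − (-1.66) = 1.26 V.
Balancing electrons gives n = 6; the reaction quotient is Q = [Al³⁺]^2/[Cd²⁺]^3 = 8 × 10^-4.
At 25 °C, E = E° − (0.0592/n) log Q = 1.26 − (0.0592/6)(-3.097) = 1.260 + 0.031 = 1.291 V.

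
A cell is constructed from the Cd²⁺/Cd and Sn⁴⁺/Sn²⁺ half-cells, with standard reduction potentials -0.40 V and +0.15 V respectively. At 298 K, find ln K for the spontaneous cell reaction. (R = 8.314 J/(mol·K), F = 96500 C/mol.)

ln K = 42.8

E°_cell = +0.15 − (-0.40) = 0.55 V, with n = 2 electrons transferred.
At equilibrium E = 0, so the Nernst equation gives ln K = nFE°/RT = (2)(96500)(0.55)/((8.314)(298)) = 42.84.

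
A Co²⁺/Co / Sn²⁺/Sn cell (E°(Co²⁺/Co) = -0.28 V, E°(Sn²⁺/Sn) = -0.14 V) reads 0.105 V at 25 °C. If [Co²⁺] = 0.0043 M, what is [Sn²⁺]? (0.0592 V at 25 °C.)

2.8 × 10^-4 M

From the Nernst equation, log Q = n(E° − E)/0.0592 = 2(0.14 − 0.105)/0.0592 = 1.182, so Q = 15.2.
With Q = [Co²⁺]/[Sn²⁺] and the known concentrations, [Sn²⁺] in the denominator gives [Sn²⁺] = 2.8 × 10^-4 M.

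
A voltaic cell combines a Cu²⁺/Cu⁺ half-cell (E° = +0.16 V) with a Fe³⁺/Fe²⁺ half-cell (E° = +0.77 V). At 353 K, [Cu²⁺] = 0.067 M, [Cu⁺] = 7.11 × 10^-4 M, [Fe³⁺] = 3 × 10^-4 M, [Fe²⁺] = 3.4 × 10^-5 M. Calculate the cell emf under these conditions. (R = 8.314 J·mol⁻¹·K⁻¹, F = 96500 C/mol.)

The Fe³⁺/Fe²⁺ couple has the higher reduction potential and acts as the cathode, so E°_cell = +0.77 − (+0.16) = 0.61 V.
Balancing electrons gives n = 1; the reaction quotient is Q = [Cu²⁺]·[Fe²⁺]/([Cu⁺]·[Fe³⁺]) = 10.7.
E = E° − (RT/nF) ln Q = 0.61 − (8.314×353)/(1×96500) × (2.368) = 0.610 − 0.072 = 0.538 V.

0.538 V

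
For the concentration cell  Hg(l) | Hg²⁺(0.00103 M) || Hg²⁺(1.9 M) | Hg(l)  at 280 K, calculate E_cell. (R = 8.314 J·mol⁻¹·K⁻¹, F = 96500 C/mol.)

0.091 V

Both half-cells are Hg²⁺/Hg, so E°_cell = 0. The concentrated side is the cathode; the cell reaction moves Hg²⁺ from high to low concentration with n = 2.
Q = [Hg²⁺]_dilute/[Hg²⁺]_conc = 0.00103/1.9 = 5.42 × 10^-4.
E = 0 − (RT/nF) ln Q = −((8.314×280)/(2×96500))(-7.520) = 0.0907 V.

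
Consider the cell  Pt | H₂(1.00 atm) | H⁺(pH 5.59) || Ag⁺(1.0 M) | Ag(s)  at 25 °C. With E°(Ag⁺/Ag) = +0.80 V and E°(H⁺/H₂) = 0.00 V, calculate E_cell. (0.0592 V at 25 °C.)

1.13 V

The Ag⁺/Ag couple is the cathode, so E°_cell = 0.80 V; n = 2.
[H⁺] = 10^(−5.59) = 2.6 × 10^-6 M, and Q = [H⁺]^2 / ([Ag⁺]^2·P(H₂)) = 6.61 × 10^-12.
E = E° − (0.0592/2) log Q = 0.80 − (0.0592/2)(-11.180) = 1.131 V.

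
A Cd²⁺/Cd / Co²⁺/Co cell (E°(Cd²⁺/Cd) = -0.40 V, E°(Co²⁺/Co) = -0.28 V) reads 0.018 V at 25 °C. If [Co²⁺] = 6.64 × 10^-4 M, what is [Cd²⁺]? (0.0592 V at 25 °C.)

From the Nernst equation, log Q = n(E° − E)/0.0592 = 2(0.12 − 0.018)/0.0592 = 3.446, so Q = 2790.
With Q = [Cd²⁺]/[Co²⁺] and the known concentrations, [Cd²⁺] in the numerator gives [Cd²⁺] = 1.9 M.

1.9 M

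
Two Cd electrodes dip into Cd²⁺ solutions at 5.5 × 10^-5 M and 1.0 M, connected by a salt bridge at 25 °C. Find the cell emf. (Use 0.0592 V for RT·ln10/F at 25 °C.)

0.13 V

Both half-cells are Cd²⁺/Cd, so E°_cell = 0. The concentrated side is the cathode; the cell reaction moves Cd²⁺ from high to low concentration with n = 2.
Q = [Cd²⁺]_dilute/[Cd²⁺]_conc = 5.5 × 10^-5/1.0 = 5.5 × 10^-5.
E = 0 − (0.0592/2) log Q = −(0.0592/2)(-4.260) = 0.1261 V.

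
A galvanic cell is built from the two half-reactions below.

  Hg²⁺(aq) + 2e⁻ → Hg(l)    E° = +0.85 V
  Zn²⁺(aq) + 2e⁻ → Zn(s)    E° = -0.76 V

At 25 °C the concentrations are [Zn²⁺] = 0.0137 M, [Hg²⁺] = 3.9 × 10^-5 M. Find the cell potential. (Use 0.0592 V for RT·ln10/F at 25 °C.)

The Hg²⁺/Hg couple has the higher reduction potential and acts as the cathode, so E°_cell = +0.85 − (-0.76) = 1.61 V.
Balancing electrons gives n = 2; the reaction quotient is Q = [Zn²⁺]/[Hg²⁺] = 351.
At 25 °C, E = E° − (0.0592/n) log Q = 1.61 − (0.0592/2)(2.546) = 1.610 − 0.075 = 1.535 V.

1.53 V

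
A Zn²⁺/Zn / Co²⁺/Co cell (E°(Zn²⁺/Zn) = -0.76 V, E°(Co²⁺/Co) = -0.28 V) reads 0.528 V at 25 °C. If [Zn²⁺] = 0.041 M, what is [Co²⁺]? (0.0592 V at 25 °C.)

1.7 M

From the Nernst equation, log Q = n(E° − E)/0.0592 = 2(0.48 − 0.528)/0.0592 = -1.622, so Q = 0.0239.
With Q = [Zn²⁺]/[Co²⁺] and the known concentrations, [Co²⁺] in the denominator gives [Co²⁺] = 1.7 M.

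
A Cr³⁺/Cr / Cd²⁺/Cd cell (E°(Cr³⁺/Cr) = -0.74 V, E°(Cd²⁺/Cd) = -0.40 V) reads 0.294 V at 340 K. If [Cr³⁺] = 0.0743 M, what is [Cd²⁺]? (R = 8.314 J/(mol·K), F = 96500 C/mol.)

From the Nernst equation, ln Q = nF(E° − E)/RT = 6×96500×(0.34 − 0.294)/(8.314×340) = 9.422, so Q = 1.24 × 10^4.
With Q = [Cr³⁺]^2/[Cd²⁺]^3 and the known concentrations, [Cd²⁺]^3 in the denominator gives [Cd²⁺] = 0.0076 M.

0.0076 M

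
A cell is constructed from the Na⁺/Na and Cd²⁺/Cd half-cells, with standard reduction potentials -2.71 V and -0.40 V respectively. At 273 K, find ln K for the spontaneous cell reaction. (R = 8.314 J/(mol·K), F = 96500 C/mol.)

E°_cell = -0.40 − (-2.71) = 2.31 V, with n = 2 electrons transferred.
At equilibrium E = 0, so the Nernst equation gives ln K = nFE°/RT = (2)(96500)(2.31)/((8.314)(273)) = 196.42.

ln K = 196.4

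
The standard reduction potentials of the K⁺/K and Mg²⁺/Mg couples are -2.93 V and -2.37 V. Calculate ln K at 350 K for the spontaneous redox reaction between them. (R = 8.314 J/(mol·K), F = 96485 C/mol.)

E°_cell = -2.37 − (-2.93) = 0.56 V, with n = 2 electrons transferred.
At equilibrium E = 0, so the Nernst equation gives ln K = nFE°/RT = (2)(96485)(0.56)/((8.314)(350)) = 37.14.

ln K = 37.1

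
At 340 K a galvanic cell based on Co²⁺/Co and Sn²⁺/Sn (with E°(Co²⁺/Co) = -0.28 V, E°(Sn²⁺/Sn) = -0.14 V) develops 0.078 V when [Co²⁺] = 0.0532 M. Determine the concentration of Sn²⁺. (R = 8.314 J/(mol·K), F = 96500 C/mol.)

From the Nernst equation, ln Q = nF(E° − E)/RT = 2×96500×(0.14 − 0.078)/(8.314×340) = 4.233, so Q = 68.9.
With Q = [Co²⁺]/[Sn²⁺] and the known concentrations, [Sn²⁺] in the denominator gives [Sn²⁺] = 7.7 × 10^-4 M.

7.7 × 10^-4 M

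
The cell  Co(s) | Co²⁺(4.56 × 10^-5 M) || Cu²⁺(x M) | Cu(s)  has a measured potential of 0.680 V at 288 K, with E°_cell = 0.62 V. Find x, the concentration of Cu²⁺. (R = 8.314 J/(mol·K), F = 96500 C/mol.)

0.0057 M

From the Nernst equation, ln Q = nF(E° − E)/RT = 2×96500×(0.62 − 0.680)/(8.314×288) = -4.836, so Q = 0.00794.
With Q = [Co²⁺]/[Cu²⁺] and the known concentrations, [Cu²⁺] in the denominator gives [Cu²⁺] = 0.0057 M.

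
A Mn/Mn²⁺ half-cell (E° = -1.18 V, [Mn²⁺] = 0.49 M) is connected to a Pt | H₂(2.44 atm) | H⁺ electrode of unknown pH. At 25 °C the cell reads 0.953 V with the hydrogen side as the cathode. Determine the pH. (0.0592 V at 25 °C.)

E°_cell = 1.18 V and n = 2.
log Q = n(E° − E)/0.0592 = 2×(1.18 − 0.953)/0.0592 = 7.669.
With Q = [Mn²⁺]·P(H₂) / [H⁺]^2, solving for [H⁺] gives log[H⁺] = -3.796, so pH = 3.80.

pH = 3.80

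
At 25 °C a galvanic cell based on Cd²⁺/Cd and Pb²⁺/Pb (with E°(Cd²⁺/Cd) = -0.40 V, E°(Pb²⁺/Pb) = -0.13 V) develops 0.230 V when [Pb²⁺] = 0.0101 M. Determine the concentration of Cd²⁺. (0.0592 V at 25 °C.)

From the Nernst equation, log Q = n(E° − E)/0.0592 = 2(0.27 − 0.230)/0.0592 = 1.351, so Q = 22.5.
With Q = [Cd²⁺]/[Pb²⁺] and the known concentrations, [Cd²⁺] in the numerator gives [Cd²⁺] = 0.23 M.

0.23 M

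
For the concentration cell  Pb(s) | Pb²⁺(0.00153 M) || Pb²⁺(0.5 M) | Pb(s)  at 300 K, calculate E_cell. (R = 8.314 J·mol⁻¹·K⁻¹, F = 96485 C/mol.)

0.075 V

Both half-cells are Pb²⁺/Pb, so E°_cell = 0. The concentrated side is the cathode; the cell reaction moves Pb²⁺ from high to low concentration with n = 2.
Q = [Pb²⁺]_dilute/[Pb²⁺]_conc = 0.00153/0.5 = 0.00306.
E = 0 − (RT/nF) ln Q = −((8.314×300)/(2×96485))(-5.789) = 0.0748 V.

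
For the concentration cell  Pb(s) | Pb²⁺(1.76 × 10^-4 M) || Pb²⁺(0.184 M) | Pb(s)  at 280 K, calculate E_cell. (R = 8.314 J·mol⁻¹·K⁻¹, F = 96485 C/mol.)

Both half-cells are Pb²⁺/Pb, so E°_cell = 0. The concentrated side is the cathode; the cell reaction moves Pb²⁺ from high to low concentration with n = 2.
Q = [Pb²⁺]_dilute/[Pb²⁺]_conc = 1.76 × 10^-4/0.184 = 9.57 × 10^-4.
E = 0 − (RT/nF) ln Q = −((8.314×280)/(2×96485))(-6.952) = 0.0839 V.

0.084 V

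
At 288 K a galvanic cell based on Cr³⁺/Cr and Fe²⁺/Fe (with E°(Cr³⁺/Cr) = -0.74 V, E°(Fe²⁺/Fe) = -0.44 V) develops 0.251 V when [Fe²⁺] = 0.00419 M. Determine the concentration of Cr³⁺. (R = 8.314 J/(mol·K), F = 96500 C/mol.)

From the Nernst equation, ln Q = nF(E° − E)/RT = 6×96500×(0.30 − 0.251)/(8.314×288) = 11.849, so Q = 1.4 × 10^5.
With Q = [Cr³⁺]^2/[Fe²⁺]^3 and the known concentrations, [Cr³⁺]^2 in the numerator gives [Cr³⁺] = 0.1 M.

0.1 M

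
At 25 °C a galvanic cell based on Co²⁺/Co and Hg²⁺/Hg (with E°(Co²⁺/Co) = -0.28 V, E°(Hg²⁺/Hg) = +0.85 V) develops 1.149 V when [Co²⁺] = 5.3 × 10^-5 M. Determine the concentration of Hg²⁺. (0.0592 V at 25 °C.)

2.3 × 10^-4 M

From the Nernst equation, log Q = n(E° − E)/0.0592 = 2(1.13 − 1.149)/0.0592 = -0.642, so Q = 0.228.
With Q = [Co²⁺]/[Hg²⁺] and the known concentrations, [Hg²⁺] in the denominator gives [Hg²⁺] = 2.3 × 10^-4 M.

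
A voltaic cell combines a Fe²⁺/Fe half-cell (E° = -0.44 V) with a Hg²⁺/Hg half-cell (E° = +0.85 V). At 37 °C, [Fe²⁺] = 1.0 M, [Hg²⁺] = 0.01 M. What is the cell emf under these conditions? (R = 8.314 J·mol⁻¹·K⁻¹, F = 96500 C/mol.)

1.23 V

The Hg²⁺/Hg couple has the higher reduction potential and acts as the cathode, so E°_cell = +0.85 − (-0.44) = 1.29 V.
Balancing electrons gives n = 2; the reaction quotient is Q = [Fe²⁺]/[Hg²⁺] = 100.
E = E° − (RT/nF) ln Q = 1.29 − (8.314×310)/(2×96500) × (4.605) = 1.290 − 0.061 = 1.229 V.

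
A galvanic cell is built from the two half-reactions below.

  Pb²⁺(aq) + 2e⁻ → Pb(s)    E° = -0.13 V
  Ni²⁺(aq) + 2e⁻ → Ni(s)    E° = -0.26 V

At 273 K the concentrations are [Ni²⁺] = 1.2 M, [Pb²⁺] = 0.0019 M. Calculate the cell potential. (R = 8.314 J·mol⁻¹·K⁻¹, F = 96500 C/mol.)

0.054 V

The Pb²⁺/Pb couple has the higher reduction potential and acts as the cathode, so E°_cell = -0.13 − (-0.26) = 0.13 V.
Balancing electrons gives n = 2; the reaction quotient is Q = [Ni²⁺]/[Pb²⁺] = 632.
E = E° − (RT/nF) ln Q = 0.13 − (8.314×273)/(2×96500) × (6.448) = 0.130 − 0.076 = 0.054 V.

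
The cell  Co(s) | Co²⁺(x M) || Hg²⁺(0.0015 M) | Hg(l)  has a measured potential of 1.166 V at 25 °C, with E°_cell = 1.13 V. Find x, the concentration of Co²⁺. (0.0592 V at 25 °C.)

9.1 × 10^-5 M

From the Nernst equation, log Q = n(E° − E)/0.0592 = 2(1.13 − 1.166)/0.0592 = -1.216, so Q = 0.0608.
With Q = [Co²⁺]/[Hg²⁺] and the known concentrations, [Co²⁺] in the numerator gives [Co²⁺] = 9.1 × 10^-5 M.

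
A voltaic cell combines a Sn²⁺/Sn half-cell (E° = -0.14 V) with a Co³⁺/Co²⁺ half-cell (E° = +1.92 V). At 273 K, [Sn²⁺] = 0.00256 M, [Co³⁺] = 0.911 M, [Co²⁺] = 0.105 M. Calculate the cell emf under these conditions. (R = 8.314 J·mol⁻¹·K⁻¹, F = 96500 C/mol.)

2.18 V

The Co³⁺/Co²⁺ couple has the higher reduction potential and acts as the cathode, so E°_cell = +1.92 − (-0.14) = 2.06 V.
Balancing electrons gives n = 2; the reaction quotient is Q = [Sn²⁺]·[Co²⁺]^2/[Co³⁺]^2 = 3.4 × 10^-5.
E = E° − (RT/nF) ln Q = 2.06 − (8.314×273)/(2×96500) × (-10.289) = 2.060 + 0.121 = 2.181 V.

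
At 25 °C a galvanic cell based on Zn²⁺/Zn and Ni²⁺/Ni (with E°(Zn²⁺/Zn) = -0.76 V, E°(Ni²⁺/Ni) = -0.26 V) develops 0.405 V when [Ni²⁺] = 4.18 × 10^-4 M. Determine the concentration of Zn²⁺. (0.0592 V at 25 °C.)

0.68 M

From the Nernst equation, log Q = n(E° − E)/0.0592 = 2(0.50 − 0.405)/0.0592 = 3.209, so Q = 1620.
With Q = [Zn²⁺]/[Ni²⁺] and the known concentrations, [Zn²⁺] in the numerator gives [Zn²⁺] = 0.68 M.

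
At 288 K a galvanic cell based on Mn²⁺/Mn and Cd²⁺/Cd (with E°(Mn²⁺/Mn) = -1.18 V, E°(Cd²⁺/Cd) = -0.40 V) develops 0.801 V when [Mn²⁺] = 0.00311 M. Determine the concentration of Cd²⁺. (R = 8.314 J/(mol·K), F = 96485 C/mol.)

From the Nernst equation, ln Q = nF(E° − E)/RT = 2×96485×(0.78 − 0.801)/(8.314×288) = -1.692, so Q = 0.184.
With Q = [Mn²⁺]/[Cd²⁺] and the known concentrations, [Cd²⁺] in the denominator gives [Cd²⁺] = 0.017 M.

0.017 M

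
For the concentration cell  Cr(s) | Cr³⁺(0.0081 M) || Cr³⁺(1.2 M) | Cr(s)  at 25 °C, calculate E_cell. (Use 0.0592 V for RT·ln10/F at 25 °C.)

0.043 V

Both half-cells are Cr³⁺/Cr, so E°_cell = 0. The concentrated side is the cathode; the cell reaction moves Cr³⁺ from high to low concentration with n = 3.
Q = [Cr³⁺]_dilute/[Cr³⁺]_conc = 0.0081/1.2 = 0.00675.
E = 0 − (0.0592/3) log Q = −(0.0592/3)(-2.171) = 0.0428 V.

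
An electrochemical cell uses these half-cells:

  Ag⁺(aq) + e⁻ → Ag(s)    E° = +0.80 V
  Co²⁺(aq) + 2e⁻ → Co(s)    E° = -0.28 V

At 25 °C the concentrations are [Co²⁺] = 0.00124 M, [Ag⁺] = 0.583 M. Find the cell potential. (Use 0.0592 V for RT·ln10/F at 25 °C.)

1.15 V

The Ag⁺/Ag couple has the higher reduction potential and acts as the cathode, so E°_cell = +0.80 − (-0.28) = 1.08 V.
Balancing electrons gives n = 2; the reaction quotient is Q = [Co²⁺]/[Ag⁺]^2 = 0.00365.
At 25 °C, E = E° − (0.0592/n) log Q = 1.08 − (0.0592/2)(-2.438) = 1.080 + 0.072 = 1.152 V.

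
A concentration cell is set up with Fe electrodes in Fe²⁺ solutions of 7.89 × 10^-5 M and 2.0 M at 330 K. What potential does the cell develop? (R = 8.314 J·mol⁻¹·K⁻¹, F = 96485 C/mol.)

0.14 V

Both half-cells are Fe²⁺/Fe, so E°_cell = 0. The concentrated side is the cathode; the cell reaction moves Fe²⁺ from high to low concentration with n = 2.
Q = [Fe²⁺]_dilute/[Fe²⁺]_conc = 7.89 × 10^-5/2.0 = 3.94 × 10^-5.
E = 0 − (RT/nF) ln Q = −((8.314×330)/(2×96485))(-10.140) = 0.1442 V.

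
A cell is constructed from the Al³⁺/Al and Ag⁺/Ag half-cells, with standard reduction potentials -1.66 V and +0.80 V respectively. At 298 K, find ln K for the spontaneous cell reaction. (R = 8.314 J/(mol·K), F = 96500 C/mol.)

ln K = 287.4

E°_cell = +0.80 − (-1.66) = 2.46 V, with n = 3 electrons transferred.
At equilibrium E = 0, so the Nernst equation gives ln K = nFE°/RT = (3)(96500)(2.46)/((8.314)(298)) = 287.45.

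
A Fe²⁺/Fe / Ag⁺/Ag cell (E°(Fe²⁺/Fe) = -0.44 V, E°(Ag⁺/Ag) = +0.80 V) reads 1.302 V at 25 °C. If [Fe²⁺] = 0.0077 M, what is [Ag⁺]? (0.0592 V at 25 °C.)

0.98 M

From the Nernst equation, log Q = n(E° − E)/0.0592 = 2(1.24 − 1.302)/0.0592 = -2.095, so Q = 0.00804.
With Q = [Fe²⁺]/[Ag⁺]^2 and the known concentrations, [Ag⁺]^2 in the denominator gives [Ag⁺] = 0.98 M.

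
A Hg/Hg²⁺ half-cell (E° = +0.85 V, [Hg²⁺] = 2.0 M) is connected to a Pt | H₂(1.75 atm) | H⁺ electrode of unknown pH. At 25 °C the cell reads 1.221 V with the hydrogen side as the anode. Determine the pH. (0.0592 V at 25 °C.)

pH = 5.99

E°_cell = 0.85 V and n = 2.
log Q = n(E° − E)/0.0592 = 2×(0.85 − 1.221)/0.0592 = -12.534.
With Q = [H⁺]^2 / ([Hg²⁺]·P(H₂)), solving for [H⁺] gives log[H⁺] = -5.995, so pH = 5.99.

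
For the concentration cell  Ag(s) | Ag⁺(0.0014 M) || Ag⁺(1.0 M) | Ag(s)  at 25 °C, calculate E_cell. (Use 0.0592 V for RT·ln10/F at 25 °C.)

0.17 V

Both half-cells are Ag⁺/Ag, so E°_cell = 0. The concentrated side is the cathode; the cell reaction moves Ag⁺ from high to low concentration with n = 1.
Q = [Ag⁺]_dilute/[Ag⁺]_conc = 0.0014/1.0 = 0.00140.
E = 0 − (0.0592/1) log Q = −(0.0592/1)(-2.854) = 0.1690 V.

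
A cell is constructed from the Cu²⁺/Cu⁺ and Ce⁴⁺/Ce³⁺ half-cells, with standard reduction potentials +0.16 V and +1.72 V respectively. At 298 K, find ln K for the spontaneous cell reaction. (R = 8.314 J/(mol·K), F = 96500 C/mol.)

E°_cell = +1.72 − (+0.16) = 1.56 V, with n = 1 electron transferred.
At equilibrium E = 0, so the Nernst equation gives ln K = nFE°/RT = (1)(96500)(1.56)/((8.314)(298)) = 60.76.

ln K = 60.8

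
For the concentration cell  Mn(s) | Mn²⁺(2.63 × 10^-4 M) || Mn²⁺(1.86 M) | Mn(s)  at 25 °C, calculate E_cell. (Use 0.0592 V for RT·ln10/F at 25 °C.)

Both half-cells are Mn²⁺/Mn, so E°_cell = 0. The concentrated side is the cathode; the cell reaction moves Mn²⁺ from high to low concentration with n = 2.
Q = [Mn²⁺]_dilute/[Mn²⁺]_conc = 2.63 × 10^-4/1.86 = 1.41 × 10^-4.
E = 0 − (0.0592/2) log Q = −(0.0592/2)(-3.850) = 0.1140 V.

0.11 V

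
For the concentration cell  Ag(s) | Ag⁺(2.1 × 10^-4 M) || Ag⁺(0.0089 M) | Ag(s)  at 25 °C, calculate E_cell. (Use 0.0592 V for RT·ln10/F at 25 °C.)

0.096 V

Both half-cells are Ag⁺/Ag, so E°_cell = 0. The concentrated side is the cathode; the cell reaction moves Ag⁺ from high to low concentration with n = 1.
Q = [Ag⁺]_dilute/[Ag⁺]_conc = 2.1 × 10^-4/0.0089 = 0.0236.
E = 0 − (0.0592/1) log Q = −(0.0592/1)(-1.627) = 0.0963 V.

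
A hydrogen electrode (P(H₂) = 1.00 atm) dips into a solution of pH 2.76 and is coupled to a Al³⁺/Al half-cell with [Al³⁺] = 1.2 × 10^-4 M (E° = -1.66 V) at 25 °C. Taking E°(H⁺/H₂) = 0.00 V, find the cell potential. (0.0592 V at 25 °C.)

The hydrogen couple is the cathode, so E°_cell = 1.66 V; n = 6.
[H⁺] = 10^(−2.76) = 0.0017 M, and Q = [Al³⁺]^2·P(H₂)^3 / [H⁺]^6 = 5.23 × 10^8.
E = E° − (0.0592/6) log Q = 1.66 − (0.0592/6)(8.718) = 1.574 V.

1.57 V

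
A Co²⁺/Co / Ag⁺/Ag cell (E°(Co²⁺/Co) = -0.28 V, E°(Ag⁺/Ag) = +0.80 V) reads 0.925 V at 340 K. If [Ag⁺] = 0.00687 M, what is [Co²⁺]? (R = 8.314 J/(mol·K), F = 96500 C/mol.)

From the Nernst equation, ln Q = nF(E° − E)/RT = 2×96500×(1.08 − 0.925)/(8.314×340) = 10.583, so Q = 3.94 × 10^4.
With Q = [Co²⁺]/[Ag⁺]^2 and the known concentrations, [Co²⁺] in the numerator gives [Co²⁺] = 1.9 M.

1.9 M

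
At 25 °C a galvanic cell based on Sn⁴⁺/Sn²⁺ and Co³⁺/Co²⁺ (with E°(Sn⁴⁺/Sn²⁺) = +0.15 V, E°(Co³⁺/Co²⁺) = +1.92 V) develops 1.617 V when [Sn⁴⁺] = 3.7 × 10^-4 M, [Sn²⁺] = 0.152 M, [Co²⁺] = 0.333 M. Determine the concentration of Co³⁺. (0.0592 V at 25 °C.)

From the Nernst equation, log Q = n(E° − E)/0.0592 = 2(1.77 − 1.617)/0.0592 = 5.169, so Q = 1.48 × 10^5.
With Q = [Sn⁴⁺]·[Co²⁺]^2/([Sn²⁺]·[Co³⁺]^2) and the known concentrations, [Co³⁺]^2 in the denominator gives [Co³⁺] = 4.3 × 10^-5 M.

4.3 × 10^-5 M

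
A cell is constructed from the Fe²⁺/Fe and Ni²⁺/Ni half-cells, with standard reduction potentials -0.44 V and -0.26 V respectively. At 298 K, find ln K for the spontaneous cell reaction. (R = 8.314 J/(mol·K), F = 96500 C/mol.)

ln K = 14.0

E°_cell = -0.26 − (-0.44) = 0.18 V, with n = 2 electrons transferred.
At equilibrium E = 0, so the Nernst equation gives ln K = nFE°/RT = (2)(96500)(0.18)/((8.314)(298)) = 14.02.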